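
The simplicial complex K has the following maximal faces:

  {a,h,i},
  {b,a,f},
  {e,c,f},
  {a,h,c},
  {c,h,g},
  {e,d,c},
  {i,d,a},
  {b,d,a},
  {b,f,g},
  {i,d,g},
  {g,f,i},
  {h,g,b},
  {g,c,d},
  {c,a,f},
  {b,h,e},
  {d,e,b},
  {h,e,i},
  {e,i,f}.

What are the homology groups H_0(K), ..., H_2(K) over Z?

H_0 ≅ Z,  H_1 ≅ Z^2,  H_2 ≅ Z.

K has 9 vertices, 27 edges, 18 triangles.
rank ∂_0 = 0, rank ∂_1 = 8 ⇒ b_0 = 9 − 0 − 8 = 1; all invariant factors of ∂_1 are 1 so no torsion. So H_0 = Z.
rank ∂_1 = 8, rank ∂_2 = 17 ⇒ b_1 = 27 − 8 − 17 = 2; all invariant factors of ∂_2 are 1 so no torsion. So H_1 = Z^2.
rank ∂_2 = 17, rank ∂_3 = 0 ⇒ b_2 = 18 − 17 − 0 = 1. So H_2 = Z.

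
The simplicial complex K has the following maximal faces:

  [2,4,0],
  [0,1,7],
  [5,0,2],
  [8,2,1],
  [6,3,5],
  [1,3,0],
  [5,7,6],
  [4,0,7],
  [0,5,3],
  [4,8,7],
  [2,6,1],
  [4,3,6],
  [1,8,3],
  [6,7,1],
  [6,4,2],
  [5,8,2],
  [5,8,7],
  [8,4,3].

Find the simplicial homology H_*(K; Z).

Take the total order 0 < 1 < 2 < 3 < 4 < 5 < 6 < 7 < 8 on the vertex set. Then K (dimension 2) consists of the simplices:

  0-simplices (9): [0], [1], [2], [3], [4], [5], [6], [7], [8]
  1-simplices (27): (27 of them)
  2-simplices (18): [0,1,3], [0,1,7], [0,2,4], [0,2,5], [0,3,5], [0,4,7], [1,2,6], [1,2,8], [1,3,8], [1,6,7], [2,4,6], [2,5,8], [3,4,6], [3,4,8], [3,5,6], [4,7,8], [5,6,7], [5,7,8]

so the chain groups are C_0 ≅ Z^9, C_1 ≅ Z^27, C_2 ≅ Z^18.

∂_1: C_1 → C_0 is given by ∂[p,q] = [q] − [p].
As a 9×27 matrix over Z this has rank 8, with invariant factors (1,1,1,1,1,1,1,1).

Boundary ∂_2: C_2 → C_1 acts by ∂[p,q,r] = [q,r] − [p,r] + [p,q]. For instance
  ∂[0,1,7] = [1,7] − [0,7] + [0,1],
  ∂[4,7,8] = [7,8] − [4,8] + [4,7].
The 27×18 boundary matrix has rank 17 and Smith normal form diag(1,1,1,1,1,1,1,1,1,1,1,1,1,1,1,1,1).

Now H_k = ker ∂_k / im ∂_{k+1}, so:

  H_0: rank C_0 − rank ∂_1 = 9 − 8 = 1, and the invariant factors of ∂_1 are all 1, so H_0 = Z.
  H_1: rank ker ∂_1 − rank ∂_2 = (27 − 8) − 17 = 2, and the invariant factors of ∂_2 are all 1, so H_1 = Z^2.
  H_2: rank ker ∂_2 − rank ∂_3 = (18 − 17) − 0 = 1, and there is no ∂_3, so H_2 = Z.

H_0 = Z,  H_1 = Z^2,  H_2 = Z.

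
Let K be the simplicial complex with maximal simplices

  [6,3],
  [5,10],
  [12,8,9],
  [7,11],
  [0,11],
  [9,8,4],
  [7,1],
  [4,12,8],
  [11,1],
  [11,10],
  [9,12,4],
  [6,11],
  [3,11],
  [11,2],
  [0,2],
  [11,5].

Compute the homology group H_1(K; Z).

H_1 ≅ Z^4.

K has 13 vertices, 18 edges, 4 triangles.
rank ∂_1 = 11, rank ∂_2 = 3 ⇒ b_1 = 18 − 11 − 3 = 4; all invariant factors of ∂_2 are 1 so no torsion. So H_1 = Z^4.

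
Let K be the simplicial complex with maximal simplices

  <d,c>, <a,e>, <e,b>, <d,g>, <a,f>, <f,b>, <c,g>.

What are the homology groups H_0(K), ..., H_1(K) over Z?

H_0 ≅ Z^2,  H_1 ≅ Z^2.

Take the total order a < b < c < d < e < f < g on the vertex set. Then K (dimension 1) consists of the simplices:

  0-simplices (7): a, b, c, d, e, f, g
  1-simplices (7): ae, af, be, bf, cd, cg, dg

giving chain groups C_0 ≅ Z^7, C_1 ≅ Z^7.

∂_1: C_1 → C_0 is given by ∂[p,q] = [q] − [p]. For instance
  ∂dg = g − d.
The resulting 7×7 matrix has rank 5, and its Smith normal form has invariant factors (1,1,1,1,1).

Computing H_k = (kernel of ∂_k) / (image of ∂_{k+1}):

  H_0: rank C_0 − rank ∂_1 = 7 − 5 = 2, and the invariant factors of ∂_1 are all 1, so H_0 = Z^2.
  H_1: rank ker ∂_1 − rank ∂_2 = (7 − 5) − 0 = 2, and there is no ∂_2, so H_1 = Z^2.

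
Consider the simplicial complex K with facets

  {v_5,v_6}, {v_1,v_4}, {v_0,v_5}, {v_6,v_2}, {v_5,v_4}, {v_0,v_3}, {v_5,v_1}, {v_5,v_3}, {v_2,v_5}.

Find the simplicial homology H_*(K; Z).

Order the vertices as v_0 < v_1 < v_2 < v_3 < v_4 < v_5 < v_6. Listing each simplex with vertices in this order, K has dimension 1 with simplices:

  0-simplices (7): [v_0], [v_1], [v_2], [v_3], [v_4], [v_5], [v_6]
  1-simplices (9): [v_0,v_3], [v_0,v_5], [v_1,v_4], [v_1,v_5], [v_2,v_5], [v_2,v_6], [v_3,v_5], [v_4,v_5], [v_5,v_6]

giving chain groups C_0 ≅ Z^7, C_1 ≅ Z^9.

Boundary ∂_1: C_1 → C_0 sends each edge [p,q] (with p < q) to q − p. For instance
  ∂[v_3,v_5] = [v_5] − [v_3].
The resulting 7×9 matrix has rank 6, and its Smith normal form has invariant factors (1,1,1,1,1,1).

Reading off H_k = ker ∂_k / im ∂_{k+1}:

  H_0: rank C_0 − rank ∂_1 = 7 − 6 = 1, and the invariant factors of ∂_1 are all 1, so H_0 = Z.
  H_1: rank ker ∂_1 − rank ∂_2 = (9 − 6) − 0 = 3, and there is no ∂_2, so H_1 = Z^3.

(K is a triangulation of a wedge of 3 circles.)

H_0 ≅ Z,  H_1 ≅ Z^3.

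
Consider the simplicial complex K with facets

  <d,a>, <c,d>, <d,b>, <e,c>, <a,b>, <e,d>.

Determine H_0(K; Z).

H_0 ≅ Z.

Order the vertices as a < b < c < d < e. Listing each simplex with vertices in this order, K has dimension 1 with simplices:

  0-simplices (5): a, b, c, d, e
  1-simplices (6): ab, ad, bd, cd, ce, de

Hence C_0 ≅ Z^5, C_1 ≅ Z^6.

∂_1: C_1 → C_0 maps an edge to its endpoints' difference, ∂[p,q] = q − p. For instance
  ∂bd = d − b.
The 5×6 boundary matrix has rank 4 and Smith normal form diag(1,1,1,1).

From H_k ≅ ker(∂_k) / im(∂_{k+1}) we obtain:

  H_0: rank C_0 − rank ∂_1 = 5 − 4 = 1, and the invariant factors of ∂_1 are all 1, so H_0 ≅ Z.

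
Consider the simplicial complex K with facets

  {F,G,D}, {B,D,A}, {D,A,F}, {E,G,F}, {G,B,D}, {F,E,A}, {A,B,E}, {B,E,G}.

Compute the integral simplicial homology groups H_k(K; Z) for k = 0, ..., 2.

H_0 = Z,  H_1 = 0,  H_2 = Z.

Fix the vertex order A < B < D < E < F < G and write every simplex with vertices in increasing order. Then dim K = 2 and the simplices of K are:

  0-simplices (6): A, B, D, E, F, G
  1-simplices (12): AB, AD, AE, AF, BD, BE, BG, DF, DG, EF, EG, FG
  2-simplices (8): ABD, ABE, ADF, AEF, BDG, BEG, DFG, EFG

Hence C_0 ≅ Z^6, C_1 ≅ Z^12, C_2 ≅ Z^8.

Boundary ∂_1: C_1 → C_0 maps an edge to its endpoints' difference, ∂[p,q] = q − p.
The resulting 6×12 matrix has rank 5, and its Smith normal form has invariant factors (1,1,1,1,1).

∂_2: C_2 → C_1 sends each 2-simplex [p,q,r] to [q,r] − [p,r] + [p,q]. For instance
  ∂EFG = FG − EG + EF,
  ∂ADF = DF − AF + AD.
The 12×8 boundary matrix has rank 7 and Smith normal form diag(1,1,1,1,1,1,1).

Now H_k = ker ∂_k / im ∂_{k+1}, so:

  H_0: rank C_0 − rank ∂_1 = 6 − 5 = 1, and the invariant factors of ∂_1 are all 1, so H_0 = Z.
  H_1: rank ker ∂_1 − rank ∂_2 = (12 − 5) − 7 = 0, and the invariant factors of ∂_2 are all 1, so H_1 = 0.
  H_2: rank ker ∂_2 − rank ∂_3 = (8 − 7) − 0 = 1, and there is no ∂_3, so H_2 = Z.

(K is a triangulation of the 2-sphere S^2.)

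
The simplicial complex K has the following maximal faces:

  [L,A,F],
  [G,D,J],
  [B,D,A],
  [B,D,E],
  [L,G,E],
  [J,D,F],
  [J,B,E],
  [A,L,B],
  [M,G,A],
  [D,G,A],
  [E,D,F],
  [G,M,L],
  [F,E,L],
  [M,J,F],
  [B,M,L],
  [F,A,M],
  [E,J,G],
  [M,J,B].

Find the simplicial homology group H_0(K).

H_0 = Z.

Fix the vertex order A < B < D < E < F < G < J < L < M and write every simplex with vertices in increasing order. Then dim K = 2 and the simplices of K are:

  0-simplices (9): A, B, D, E, F, G, J, L, M
  1-simplices (27): AB, AD, AF, AG, AL, AM, BD, BE, BJ, BL, BM, DE, DF, DG, DJ, EF, EG, EJ, EL, FJ, FL, FM, GJ, GL, GM, JM, LM
  2-simplices (18): ABD, ABL, ADG, AFL, AFM, AGM, BDE, BEJ, BJM, BLM, DEF, DFJ, DGJ, EFL, EGJ, EGL, FJM, GLM

giving chain groups C_0 ≅ Z^9, C_1 ≅ Z^27, C_2 ≅ Z^18.

Boundary ∂_1: C_1 → C_0 is given by ∂[p,q] = [q] − [p]. For instance
  ∂LM = M − L.
As a 9×27 matrix over Z this has rank 8, with invariant factors (1,1,1,1,1,1,1,1).

∂_2: C_2 → C_1 maps a triangle to the signed sum of its edges. For instance
  ∂AFM = FM − AM + AF,
  ∂AFL = FL − AL + AF.
The resulting 27×18 matrix has rank 18, and its Smith normal form has invariant factors (1,1,1,1,1,1,1,1,1,1,1,1,1,1,1,1,1,2).

From H_k ≅ ker(∂_k) / im(∂_{k+1}) we obtain:

  H_0: rank C_0 − rank ∂_1 = 9 − 8 = 1, and the invariant factors of ∂_1 are all 1, so H_0 = Z.

(K is a triangulation of the Klein bottle.)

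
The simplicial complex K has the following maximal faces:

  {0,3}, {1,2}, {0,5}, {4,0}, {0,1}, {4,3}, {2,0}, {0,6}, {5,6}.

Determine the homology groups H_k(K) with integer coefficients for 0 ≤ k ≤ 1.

Order the vertices as 0 < 1 < 2 < 3 < 4 < 5 < 6. Listing each simplex with vertices in this order, K has dimension 1 with simplices:

  0-simplices (7): [0], [1], [2], [3], [4], [5], [6]
  1-simplices (9): [0,1], [0,2], [0,3], [0,4], [0,5], [0,6], [1,2], [3,4], [5,6]

giving chain groups C_0 ≅ Z^7, C_1 ≅ Z^9.

The boundary map ∂_1: C_1 → C_0 sends each edge [p,q] (with p < q) to q − p. For instance
  ∂[1,2] = [2] − [1].
The resulting 7×9 matrix has rank 6, and its Smith normal form has invariant factors (1,1,1,1,1,1).

Computing H_k = (kernel of ∂_k) / (image of ∂_{k+1}):

  H_0: rank C_0 − rank ∂_1 = 7 − 6 = 1, and the invariant factors of ∂_1 are all 1, so H_0 ≅ Z.
  H_1: rank ker ∂_1 − rank ∂_2 = (9 − 6) − 0 = 3, and there is no ∂_2, so H_1 ≅ Z^3.

As a check, the Euler characteristic is 7 − 9 = -2, which agrees with 1 − 3 = -2.

H_0 = Z,  H_1 = Z^3.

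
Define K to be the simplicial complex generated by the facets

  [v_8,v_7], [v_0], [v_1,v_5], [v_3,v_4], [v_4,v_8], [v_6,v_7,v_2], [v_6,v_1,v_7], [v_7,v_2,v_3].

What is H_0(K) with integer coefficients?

Order the vertices as v_0 < v_1 < v_2 < v_3 < v_4 < v_5 < v_6 < v_7 < v_8. Listing each simplex with vertices in this order, K has dimension 2 with simplices:

  0-simplices (9): [v_0], [v_1], [v_2], [v_3], [v_4], [v_5], [v_6], [v_7], [v_8]
  1-simplices (11): [v_1,v_5], [v_1,v_6], [v_1,v_7], [v_2,v_3], [v_2,v_6], [v_2,v_7], [v_3,v_4], [v_3,v_7], [v_4,v_8], [v_6,v_7], [v_7,v_8]
  2-simplices (3): [v_1,v_6,v_7], [v_2,v_3,v_7], [v_2,v_6,v_7]

so the chain groups are C_0 ≅ Z^9, C_1 ≅ Z^11, C_2 ≅ Z^3.

∂_1: C_1 → C_0 is given by ∂[p,q] = [q] − [p].
The resulting 9×11 matrix has rank 7, and its Smith normal form has invariant factors (1,1,1,1,1,1,1).

Boundary ∂_2: C_2 → C_1 maps a triangle to the signed sum of its edges. For instance
  ∂[v_1,v_6,v_7] = [v_6,v_7] − [v_1,v_7] + [v_1,v_6],
  ∂[v_2,v_6,v_7] = [v_6,v_7] − [v_2,v_7] + [v_2,v_6].
As a 11×3 matrix over Z this has rank 3, with invariant factors (1,1,1).

Now H_k = ker ∂_k / im ∂_{k+1}, so:

  H_0: rank C_0 − rank ∂_1 = 9 − 7 = 2, and the invariant factors of ∂_1 are all 1, so H_0 = Z^2.

H_0 = Z^2.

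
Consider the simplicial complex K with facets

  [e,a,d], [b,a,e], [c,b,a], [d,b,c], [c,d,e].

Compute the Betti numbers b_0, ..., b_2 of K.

b_0 = 1, b_1 = 1, b_2 = 0.

K has 5 vertices, 10 edges, 5 triangles.
rank ∂_0 = 0, rank ∂_1 = 4 ⇒ b_0 = 5 − 0 − 4 = 1; all invariant factors of ∂_1 are 1 so no torsion. So H_0 = Z.
rank ∂_1 = 4, rank ∂_2 = 5 ⇒ b_1 = 10 − 4 − 5 = 1; all invariant factors of ∂_2 are 1 so no torsion. So H_1 = Z.
rank ∂_2 = 5, rank ∂_3 = 0 ⇒ b_2 = 5 − 5 − 0 = 0. So H_2 = 0.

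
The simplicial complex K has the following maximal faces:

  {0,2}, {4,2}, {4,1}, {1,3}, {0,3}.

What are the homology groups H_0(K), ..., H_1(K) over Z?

H_0 ≅ Z,  H_1 ≅ Z.

Fix the vertex order 0 < 1 < 2 < 3 < 4 and write every simplex with vertices in increasing order. Then dim K = 1 and the simplices of K are:

  0-simplices (5): [0], [1], [2], [3], [4]
  1-simplices (5): [0,2], [0,3], [1,3], [1,4], [2,4]

Hence C_0 ≅ Z^5, C_1 ≅ Z^5.

Boundary ∂_1: C_1 → C_0 maps an edge to its endpoints' difference, ∂[p,q] = q − p.
As a 5×5 matrix over Z this has rank 4, with invariant factors (1,1,1,1).

Now H_k = ker ∂_k / im ∂_{k+1}, so:

  H_0: rank C_0 − rank ∂_1 = 5 − 4 = 1, and the invariant factors of ∂_1 are all 1, so H_0 ≅ Z.
  H_1: rank ker ∂_1 − rank ∂_2 = (5 − 4) − 0 = 1, and there is no ∂_2, so H_1 ≅ Z.

(K is a triangulation of the circle S^1.)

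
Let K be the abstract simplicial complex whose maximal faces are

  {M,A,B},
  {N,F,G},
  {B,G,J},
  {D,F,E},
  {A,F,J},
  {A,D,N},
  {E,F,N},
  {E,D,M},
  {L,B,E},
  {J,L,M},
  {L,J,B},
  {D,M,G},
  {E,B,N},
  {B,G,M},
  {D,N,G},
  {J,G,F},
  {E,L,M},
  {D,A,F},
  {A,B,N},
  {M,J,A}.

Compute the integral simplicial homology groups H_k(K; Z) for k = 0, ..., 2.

H_0 ≅ Z,  H_1 ≅ Z ⊕ Z/2,  H_2 = 0.

Order the vertices as A < B < D < E < F < G < J < L < M < N. Listing each simplex with vertices in this order, K has dimension 2 with simplices:

  0-simplices (10): A, B, D, E, F, G, J, L, M, N
  1-simplices (30): AB, AD, AF, AJ, AM, AN, BE, BG, BJ, BL, BM, BN, DE, DF, DG, DM, DN, EF, EL, EM, EN, FG, FJ, FN, GJ, GM, GN, JL, JM, LM
  2-simplices (20): ABM, ABN, ADF, ADN, AFJ, AJM, BEL, BEN, BGJ, BGM, BJL, DEF, DEM, DGM, DGN, EFN, ELM, FGJ, FGN, JLM

so the chain groups are C_0 ≅ Z^10, C_1 ≅ Z^30, C_2 ≅ Z^20.

The boundary map ∂_1: C_1 → C_0 is given by ∂[p,q] = [q] − [p]. For instance
  ∂EL = L − E.
As a 10×30 matrix over Z this has rank 9, with invariant factors (1,1,1,1,1,1,1,1,1).

The boundary map ∂_2: C_2 → C_1 acts by ∂[p,q,r] = [q,r] − [p,r] + [p,q]. For instance
  ∂AJM = JM − AM + AJ,
  ∂BEL = EL − BL + BE.
The 30×20 boundary matrix has rank 20 and Smith normal form diag(1,1,1,1,1,1,1,1,1,1,1,1,1,1,1,1,1,1,1,2).

Now H_k = ker ∂_k / im ∂_{k+1}, so:

  H_0: rank C_0 − rank ∂_1 = 10 − 9 = 1, and the invariant factors of ∂_1 are all 1, so H_0 ≅ Z.
  H_1: rank ker ∂_1 − rank ∂_2 = (30 − 9) − 20 = 1, and ∂_2 has invariant factor 2 > 1, so H_1 ≅ Z ⊕ Z/2.
  H_2: rank ker ∂_2 − rank ∂_3 = (20 − 20) − 0 = 0, and there is no ∂_3, so H_2 ≅ 0.

(K is a triangulation of the Klein bottle.)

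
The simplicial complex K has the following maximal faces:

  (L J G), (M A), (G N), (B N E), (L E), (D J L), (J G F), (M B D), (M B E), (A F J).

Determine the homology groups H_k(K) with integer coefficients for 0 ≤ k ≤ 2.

Order the vertices as A < B < D < E < F < G < J < L < M < N. Listing each simplex with vertices in this order, K has dimension 2 with simplices:

  0-simplices (10): A, B, D, E, F, G, J, L, M, N
  1-simplices (19): AF, AJ, AM, BD, BE, BM, BN, DJ, DL, DM, EL, EM, EN, FG, FJ, GJ, GL, GN, JL
  2-simplices (7): AFJ, BDM, BEM, BEN, DJL, FGJ, GJL

giving chain groups C_0 ≅ Z^10, C_1 ≅ Z^19, C_2 ≅ Z^7.

Boundary ∂_1: C_1 → C_0 sends each edge [p,q] (with p < q) to q − p. For instance
  ∂BD = D − B.
The 10×19 boundary matrix has rank 9 and Smith normal form diag(1,1,1,1,1,1,1,1,1).

∂_2: C_2 → C_1 maps a triangle to the signed sum of its edges. For instance
  ∂GJL = JL − GL + GJ,
  ∂DJL = JL − DL + DJ.
The resulting 19×7 matrix has rank 7, and its Smith normal form has invariant factors (1,1,1,1,1,1,1).

From H_k ≅ ker(∂_k) / im(∂_{k+1}) we obtain:

  H_0: rank C_0 − rank ∂_1 = 10 − 9 = 1, and the invariant factors of ∂_1 are all 1, so H_0 ≅ Z.
  H_1: rank ker ∂_1 − rank ∂_2 = (19 − 9) − 7 = 3, and the invariant factors of ∂_2 are all 1, so H_1 ≅ Z^3.
  H_2: rank ker ∂_2 − rank ∂_3 = (7 − 7) − 0 = 0, and there is no ∂_3, so H_2 ≅ 0.

As a check, the Euler characteristic is 10 − 19 + 7 = -2, which agrees with 1 − 3 + 0 = -2.

H_0 = Z,  H_1 = Z^3,  H_2 = 0.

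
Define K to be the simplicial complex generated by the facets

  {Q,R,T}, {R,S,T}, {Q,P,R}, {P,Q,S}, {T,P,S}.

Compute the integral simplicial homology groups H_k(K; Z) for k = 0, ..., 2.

H_0 = Z,  H_1 = Z,  H_2 = 0.

Order the vertices as P < Q < R < S < T. Listing each simplex with vertices in this order, K has dimension 2 with simplices:

  0-simplices (5): P, Q, R, S, T
  1-simplices (10): PQ, PR, PS, PT, QR, QS, QT, RS, RT, ST
  2-simplices (5): PQR, PQS, PST, QRT, RST

giving chain groups C_0 ≅ Z^5, C_1 ≅ Z^10, C_2 ≅ Z^5.

The boundary map ∂_1: C_1 → C_0 maps an edge to its endpoints' difference, ∂[p,q] = q − p. For instance
  ∂QT = T − Q.
The resulting 5×10 matrix has rank 4, and its Smith normal form has invariant factors (1,1,1,1).

Boundary ∂_2: C_2 → C_1 maps a triangle to the signed sum of its edges. For instance
  ∂PQR = QR − PR + PQ,
  ∂PST = ST − PT + PS.
The 10×5 boundary matrix has rank 5 and Smith normal form diag(1,1,1,1,1).

Now H_k = ker ∂_k / im ∂_{k+1}, so:

  H_0: rank C_0 − rank ∂_1 = 5 − 4 = 1, and the invariant factors of ∂_1 are all 1, so H_0 = Z.
  H_1: rank ker ∂_1 − rank ∂_2 = (10 − 4) − 5 = 1, and the invariant factors of ∂_2 are all 1, so H_1 = Z.
  H_2: rank ker ∂_2 − rank ∂_3 = (5 − 5) − 0 = 0, and there is no ∂_3, so H_2 = 0.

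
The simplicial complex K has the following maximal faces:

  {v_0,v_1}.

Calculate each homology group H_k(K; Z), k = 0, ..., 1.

K has 2 vertices, 1 edge.
rank ∂_0 = 0, rank ∂_1 = 1 ⇒ b_0 = 2 − 0 − 1 = 1; all invariant factors of ∂_1 are 1 so no torsion. So H_0 = Z.
rank ∂_1 = 1, rank ∂_2 = 0 ⇒ b_1 = 1 − 1 − 0 = 0. So H_1 = 0.

H_0 ≅ Z,  H_1 = 0.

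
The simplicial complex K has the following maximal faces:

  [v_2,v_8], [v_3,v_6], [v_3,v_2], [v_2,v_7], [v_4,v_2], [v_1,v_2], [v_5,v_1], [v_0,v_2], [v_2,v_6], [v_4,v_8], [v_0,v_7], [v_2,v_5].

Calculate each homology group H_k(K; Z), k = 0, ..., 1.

Fix the vertex order v_0 < v_1 < v_2 < v_3 < v_4 < v_5 < v_6 < v_7 < v_8 and write every simplex with vertices in increasing order. Then dim K = 1 and the simplices of K are:

  0-simplices (9): [v_0], [v_1], [v_2], [v_3], [v_4], [v_5], [v_6], [v_7], [v_8]
  1-simplices (12): [v_0,v_2], [v_0,v_7], [v_1,v_2], [v_1,v_5], [v_2,v_3], [v_2,v_4], [v_2,v_5], [v_2,v_6], [v_2,v_7], [v_2,v_8], [v_3,v_6], [v_4,v_8]

Hence C_0 ≅ Z^9, C_1 ≅ Z^12.

∂_1: C_1 → C_0 is given by ∂[p,q] = [q] − [p].
The 9×12 boundary matrix has rank 8 and Smith normal form diag(1,1,1,1,1,1,1,1).

From H_k ≅ ker(∂_k) / im(∂_{k+1}) we obtain:

  H_0: rank C_0 − rank ∂_1 = 9 − 8 = 1, and the invariant factors of ∂_1 are all 1, so H_0 ≅ Z.
  H_1: rank ker ∂_1 − rank ∂_2 = (12 − 8) − 0 = 4, and there is no ∂_2, so H_1 ≅ Z^4.

As a check, the Euler characteristic is 9 − 12 = -3, which agrees with 1 − 4 = -3.

H_0 = Z,  H_1 = Z^4.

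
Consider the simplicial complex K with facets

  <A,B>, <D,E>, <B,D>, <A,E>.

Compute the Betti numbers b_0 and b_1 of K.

b_0 = 1, b_1 = 1.

Fix the vertex order A < B < D < E and write every simplex with vertices in increasing order. Then dim K = 1 and the simplices of K are:

  0-simplices (4): A, B, D, E
  1-simplices (4): AB, AE, BD, DE

giving chain groups C_0 ≅ Z^4, C_1 ≅ Z^4.

∂_1: C_1 → C_0 sends each edge [p,q] (with p < q) to q − p. For instance
  ∂BD = D − B.
This gives a 4×4 integer matrix of rank 3; reducing to Smith normal form yields diagonal entries (1,1,1).

Computing H_k = (kernel of ∂_k) / (image of ∂_{k+1}):

  H_0: rank C_0 − rank ∂_1 = 4 − 3 = 1, and the invariant factors of ∂_1 are all 1, so H_0 ≅ Z.
  H_1: rank ker ∂_1 − rank ∂_2 = (4 − 3) − 0 = 1, and there is no ∂_2, so H_1 ≅ Z.

Hence the Betti numbers are b_0 = 1, b_1 = 1.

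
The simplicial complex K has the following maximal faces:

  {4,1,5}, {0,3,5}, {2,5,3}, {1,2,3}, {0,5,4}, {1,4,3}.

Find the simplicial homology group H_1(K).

K has 6 vertices, 12 edges, 6 triangles.
rank ∂_1 = 5, rank ∂_2 = 6 ⇒ b_1 = 12 − 5 − 6 = 1; all invariant factors of ∂_2 are 1 so no torsion. So H_1 ≅ Z.

H_1 = Z.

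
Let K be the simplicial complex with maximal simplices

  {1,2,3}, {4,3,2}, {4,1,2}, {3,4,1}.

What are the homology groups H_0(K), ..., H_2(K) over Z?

H_0 = Z,  H_1 = 0,  H_2 = Z.

Fix the vertex order 1 < 2 < 3 < 4 and write every simplex with vertices in increasing order. Then dim K = 2 and the simplices of K are:

  0-simplices (4): [1], [2], [3], [4]
  1-simplices (6): [1,2], [1,3], [1,4], [2,3], [2,4], [3,4]
  2-simplices (4): [1,2,3], [1,2,4], [1,3,4], [2,3,4]

giving chain groups C_0 ≅ Z^4, C_1 ≅ Z^6, C_2 ≅ Z^4.

∂_1: C_1 → C_0 sends each edge [p,q] (with p < q) to q − p. For instance
  ∂[1,3] = [3] − [1].
The 4×6 boundary matrix has rank 3 and Smith normal form diag(1,1,1).

Boundary ∂_2: C_2 → C_1 sends each 2-simplex [p,q,r] to [q,r] − [p,r] + [p,q]. For instance
  ∂[1,3,4] = [3,4] − [1,4] + [1,3],
  ∂[1,2,3] = [2,3] − [1,3] + [1,2].
This gives a 6×4 integer matrix of rank 3; reducing to Smith normal form yields diagonal entries (1,1,1).

Computing H_k = (kernel of ∂_k) / (image of ∂_{k+1}):

  H_0: rank C_0 − rank ∂_1 = 4 − 3 = 1, and the invariant factors of ∂_1 are all 1, so H_0 = Z.
  H_1: rank ker ∂_1 − rank ∂_2 = (6 − 3) − 3 = 0, and the invariant factors of ∂_2 are all 1, so H_1 = 0.
  H_2: rank ker ∂_2 − rank ∂_3 = (4 − 3) − 0 = 1, and there is no ∂_3, so H_2 = Z.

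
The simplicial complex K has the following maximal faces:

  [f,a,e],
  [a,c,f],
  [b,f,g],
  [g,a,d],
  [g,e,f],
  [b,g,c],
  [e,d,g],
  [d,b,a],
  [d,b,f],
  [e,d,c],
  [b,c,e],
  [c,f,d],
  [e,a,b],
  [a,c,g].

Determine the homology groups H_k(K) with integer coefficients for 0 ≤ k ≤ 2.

Fix the vertex order a < b < c < d < e < f < g and write every simplex with vertices in increasing order. Then dim K = 2 and the simplices of K are:

  0-simplices (7): a, b, c, d, e, f, g
  1-simplices (21): ab, ac, ad, ae, af, ag, bc, bd, be, bf, bg, cd, ce, cf, cg, de, df, dg, ef, eg, fg
  2-simplices (14): abd, abe, acf, acg, adg, aef, bce, bcg, bdf, bfg, cde, cdf, deg, efg

Hence C_0 ≅ Z^7, C_1 ≅ Z^21, C_2 ≅ Z^14.

Boundary ∂_1: C_1 → C_0 is given by ∂[p,q] = [q] − [p]. For instance
  ∂ce = e − c.
The 7×21 boundary matrix has rank 6 and Smith normal form diag(1,1,1,1,1,1).

Boundary ∂_2: C_2 → C_1 maps a triangle to the signed sum of its edges. For instance
  ∂deg = eg − dg + de,
  ∂abd = bd − ad + ab.
This gives a 21×14 integer matrix of rank 13; reducing to Smith normal form yields diagonal entries (1,1,1,1,1,1,1,1,1,1,1,1,1).

From H_k ≅ ker(∂_k) / im(∂_{k+1}) we obtain:

  H_0: rank C_0 − rank ∂_1 = 7 − 6 = 1, and the invariant factors of ∂_1 are all 1, so H_0 = Z.
  H_1: rank ker ∂_1 − rank ∂_2 = (21 − 6) − 13 = 2, and the invariant factors of ∂_2 are all 1, so H_1 = Z^2.
  H_2: rank ker ∂_2 − rank ∂_3 = (14 − 13) − 0 = 1, and there is no ∂_3, so H_2 = Z.

H_0 = Z,  H_1 = Z^2,  H_2 = Z.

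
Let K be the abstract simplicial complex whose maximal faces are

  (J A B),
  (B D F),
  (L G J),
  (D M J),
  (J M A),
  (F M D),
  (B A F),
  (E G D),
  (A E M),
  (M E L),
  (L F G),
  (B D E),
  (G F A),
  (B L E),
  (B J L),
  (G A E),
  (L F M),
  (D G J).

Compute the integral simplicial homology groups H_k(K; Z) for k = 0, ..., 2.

H_0 ≅ Z,  H_1 ≅ Z^2,  H_2 ≅ Z.

Take the total order A < B < D < E < F < G < J < L < M on the vertex set. Then K (dimension 2) consists of the simplices:

  0-simplices (9): A, B, D, E, F, G, J, L, M
  1-simplices (27): AB, AE, AF, AG, AJ, AM, BD, BE, BF, BJ, BL, DE, DF, DG, DJ, DM, EG, EL, EM, FG, FL, FM, GJ, GL, JL, JM, LM
  2-simplices (18): ABF, ABJ, AEG, AEM, AFG, AJM, BDE, BDF, BEL, BJL, DEG, DFM, DGJ, DJM, ELM, FGL, FLM, GJL

giving chain groups C_0 ≅ Z^9, C_1 ≅ Z^27, C_2 ≅ Z^18.

Boundary ∂_1: C_1 → C_0 maps an edge to its endpoints' difference, ∂[p,q] = q − p.
As a 9×27 matrix over Z this has rank 8, with invariant factors (1,1,1,1,1,1,1,1).

∂_2: C_2 → C_1 maps a triangle to the signed sum of its edges. For instance
  ∂DGJ = GJ − DJ + DG,
  ∂BDE = DE − BE + BD.
The 27×18 boundary matrix has rank 17 and Smith normal form diag(1,1,1,1,1,1,1,1,1,1,1,1,1,1,1,1,1).

Now H_k = ker ∂_k / im ∂_{k+1}, so:

  H_0: rank C_0 − rank ∂_1 = 9 − 8 = 1, and the invariant factors of ∂_1 are all 1, so H_0 = Z.
  H_1: rank ker ∂_1 − rank ∂_2 = (27 − 8) − 17 = 2, and the invariant factors of ∂_2 are all 1, so H_1 = Z^2.
  H_2: rank ker ∂_2 − rank ∂_3 = (18 − 17) − 0 = 1, and there is no ∂_3, so H_2 = Z.

As a check, the Euler characteristic is 9 − 27 + 18 = 0, which agrees with 1 − 2 + 1 = 0.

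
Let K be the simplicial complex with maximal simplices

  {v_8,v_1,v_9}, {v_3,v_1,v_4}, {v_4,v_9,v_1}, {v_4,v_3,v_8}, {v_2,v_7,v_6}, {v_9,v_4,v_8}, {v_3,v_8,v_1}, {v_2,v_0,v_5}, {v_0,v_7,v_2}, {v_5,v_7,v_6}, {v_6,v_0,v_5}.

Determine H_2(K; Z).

Order the vertices as v_0 < v_1 < v_2 < v_3 < v_4 < v_5 < v_6 < v_7 < v_8 < v_9. Listing each simplex with vertices in this order, K has dimension 2 with simplices:

  0-simplices (10): [v_0], [v_1], [v_2], [v_3], [v_4], [v_5], [v_6], [v_7], [v_8], [v_9]
  1-simplices (19): (19 of them)
  2-simplices (11): (11 of them)

giving chain groups C_0 ≅ Z^10, C_1 ≅ Z^19, C_2 ≅ Z^11.

Boundary ∂_1: C_1 → C_0 is given by ∂[p,q] = [q] − [p]. For instance
  ∂[v_6,v_7] = [v_7] − [v_6].
This gives a 10×19 integer matrix of rank 8; reducing to Smith normal form yields diagonal entries (1,1,1,1,1,1,1,1).

The boundary map ∂_2: C_2 → C_1 sends each 2-simplex [p,q,r] to [q,r] − [p,r] + [p,q]. For instance
  ∂[v_3,v_4,v_8] = [v_4,v_8] − [v_3,v_8] + [v_3,v_4],
  ∂[v_0,v_5,v_6] = [v_5,v_6] − [v_0,v_6] + [v_0,v_5].
The 19×11 boundary matrix has rank 10 and Smith normal form diag(1,1,1,1,1,1,1,1,1,1).

Reading off H_k = ker ∂_k / im ∂_{k+1}:

  H_2: rank ker ∂_2 − rank ∂_3 = (11 − 10) − 0 = 1, and there is no ∂_3, so H_2 ≅ Z.

H_2 = Z.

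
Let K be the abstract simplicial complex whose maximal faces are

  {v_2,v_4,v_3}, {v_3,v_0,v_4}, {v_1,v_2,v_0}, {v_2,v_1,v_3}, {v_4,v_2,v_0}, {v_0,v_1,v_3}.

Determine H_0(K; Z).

H_0 = Z.

Take the total order v_0 < v_1 < v_2 < v_3 < v_4 on the vertex set. Then K (dimension 2) consists of the simplices:

  0-simplices (5): [v_0], [v_1], [v_2], [v_3], [v_4]
  1-simplices (9): [v_0,v_1], [v_0,v_2], [v_0,v_3], [v_0,v_4], [v_1,v_2], [v_1,v_3], [v_2,v_3], [v_2,v_4], [v_3,v_4]
  2-simplices (6): [v_0,v_1,v_2], [v_0,v_1,v_3], [v_0,v_2,v_4], [v_0,v_3,v_4], [v_1,v_2,v_3], [v_2,v_3,v_4]

Hence C_0 ≅ Z^5, C_1 ≅ Z^9, C_2 ≅ Z^6.

The boundary map ∂_1: C_1 → C_0 maps an edge to its endpoints' difference, ∂[p,q] = q − p.
The resulting 5×9 matrix has rank 4, and its Smith normal form has invariant factors (1,1,1,1).

∂_2: C_2 → C_1 maps a triangle to the signed sum of its edges. For instance
  ∂[v_2,v_3,v_4] = [v_3,v_4] − [v_2,v_4] + [v_2,v_3],
  ∂[v_0,v_1,v_3] = [v_1,v_3] − [v_0,v_3] + [v_0,v_1].
The resulting 9×6 matrix has rank 5, and its Smith normal form has invariant factors (1,1,1,1,1).

Reading off H_k = ker ∂_k / im ∂_{k+1}:

  H_0: rank C_0 − rank ∂_1 = 5 − 4 = 1, and the invariant factors of ∂_1 are all 1, so H_0 ≅ Z.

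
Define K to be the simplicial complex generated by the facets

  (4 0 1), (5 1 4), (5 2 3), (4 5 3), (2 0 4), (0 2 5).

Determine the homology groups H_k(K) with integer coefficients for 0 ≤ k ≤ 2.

Order the vertices as 0 < 1 < 2 < 3 < 4 < 5. Listing each simplex with vertices in this order, K has dimension 2 with simplices:

  0-simplices (6): [0], [1], [2], [3], [4], [5]
  1-simplices (12): [0,1], [0,2], [0,4], [0,5], [1,4], [1,5], [2,3], [2,4], [2,5], [3,4], [3,5], [4,5]
  2-simplices (6): [0,1,4], [0,2,4], [0,2,5], [1,4,5], [2,3,5], [3,4,5]

so the chain groups are C_0 ≅ Z^6, C_1 ≅ Z^12, C_2 ≅ Z^6.

∂_1: C_1 → C_0 sends each edge [p,q] (with p < q) to q − p. For instance
  ∂[2,3] = [3] − [2].
As a 6×12 matrix over Z this has rank 5, with invariant factors (1,1,1,1,1).

The boundary map ∂_2: C_2 → C_1 maps a triangle to the signed sum of its edges. For instance
  ∂[0,1,4] = [1,4] − [0,4] + [0,1],
  ∂[0,2,4] = [2,4] − [0,4] + [0,2].
As a 12×6 matrix over Z this has rank 6, with invariant factors (1,1,1,1,1,1).

From H_k ≅ ker(∂_k) / im(∂_{k+1}) we obtain:

  H_0: rank C_0 − rank ∂_1 = 6 − 5 = 1, and the invariant factors of ∂_1 are all 1, so H_0 ≅ Z.
  H_1: rank ker ∂_1 − rank ∂_2 = (12 − 5) − 6 = 1, and the invariant factors of ∂_2 are all 1, so H_1 ≅ Z.
  H_2: rank ker ∂_2 − rank ∂_3 = (6 − 6) − 0 = 0, and there is no ∂_3, so H_2 ≅ 0.

H_0 ≅ Z,  H_1 ≅ Z,  H_2 = 0.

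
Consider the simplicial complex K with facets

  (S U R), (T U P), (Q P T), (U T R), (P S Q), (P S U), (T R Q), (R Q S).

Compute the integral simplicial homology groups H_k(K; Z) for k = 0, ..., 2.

H_0 = Z,  H_1 = 0,  H_2 = Z.

K has 6 vertices, 12 edges, 8 triangles.
rank ∂_0 = 0, rank ∂_1 = 5 ⇒ b_0 = 6 − 0 − 5 = 1; all invariant factors of ∂_1 are 1 so no torsion. So H_0 ≅ Z.
rank ∂_1 = 5, rank ∂_2 = 7 ⇒ b_1 = 12 − 5 − 7 = 0; all invariant factors of ∂_2 are 1 so no torsion. So H_1 ≅ 0.
rank ∂_2 = 7, rank ∂_3 = 0 ⇒ b_2 = 8 − 7 − 0 = 1. So H_2 ≅ Z.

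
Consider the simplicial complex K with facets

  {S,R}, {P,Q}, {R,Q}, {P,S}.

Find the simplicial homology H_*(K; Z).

H_0 ≅ Z,  H_1 ≅ Z.

K has 4 vertices, 4 edges.
rank ∂_0 = 0, rank ∂_1 = 3 ⇒ b_0 = 4 − 0 − 3 = 1; all invariant factors of ∂_1 are 1 so no torsion. So H_0 ≅ Z.
rank ∂_1 = 3, rank ∂_2 = 0 ⇒ b_1 = 4 − 3 − 0 = 1. So H_1 ≅ Z.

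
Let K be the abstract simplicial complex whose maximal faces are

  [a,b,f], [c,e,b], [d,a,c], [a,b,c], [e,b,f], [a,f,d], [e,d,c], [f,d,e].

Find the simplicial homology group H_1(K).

K has 6 vertices, 12 edges, 8 triangles.
rank ∂_1 = 5, rank ∂_2 = 7 ⇒ b_1 = 12 − 5 − 7 = 0; all invariant factors of ∂_2 are 1 so no torsion. So H_1 = 0.

H_1 ≅ 0.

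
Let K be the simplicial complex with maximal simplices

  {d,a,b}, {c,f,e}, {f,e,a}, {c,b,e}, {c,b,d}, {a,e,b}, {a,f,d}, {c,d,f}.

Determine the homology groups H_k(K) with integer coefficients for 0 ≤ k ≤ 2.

H_0 ≅ Z,  H_1 = 0,  H_2 ≅ Z.

Order the vertices as a < b < c < d < e < f. Listing each simplex with vertices in this order, K has dimension 2 with simplices:

  0-simplices (6): a, b, c, d, e, f
  1-simplices (12): ab, ad, ae, af, bc, bd, be, cd, ce, cf, df, ef
  2-simplices (8): abd, abe, adf, aef, bcd, bce, cdf, cef

Hence C_0 ≅ Z^6, C_1 ≅ Z^12, C_2 ≅ Z^8.

∂_1: C_1 → C_0 maps an edge to its endpoints' difference, ∂[p,q] = q − p. For instance
  ∂be = e − b.
The 6×12 boundary matrix has rank 5 and Smith normal form diag(1,1,1,1,1).

The boundary map ∂_2: C_2 → C_1 maps a triangle to the signed sum of its edges. For instance
  ∂abe = be − ae + ab,
  ∂aef = ef − af + ae.
This gives a 12×8 integer matrix of rank 7; reducing to Smith normal form yields diagonal entries (1,1,1,1,1,1,1).

Now H_k = ker ∂_k / im ∂_{k+1}, so:

  H_0: rank C_0 − rank ∂_1 = 6 − 5 = 1, and the invariant factors of ∂_1 are all 1, so H_0 ≅ Z.
  H_1: rank ker ∂_1 − rank ∂_2 = (12 − 5) − 7 = 0, and the invariant factors of ∂_2 are all 1, so H_1 ≅ 0.
  H_2: rank ker ∂_2 − rank ∂_3 = (8 − 7) − 0 = 1, and there is no ∂_3, so H_2 ≅ Z.

As a check, the Euler characteristic is 6 − 12 + 8 = 2, which agrees with 1 − 0 + 1 = 2.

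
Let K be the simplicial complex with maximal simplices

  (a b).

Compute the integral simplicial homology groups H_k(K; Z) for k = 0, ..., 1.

Fix the vertex order a < b and write every simplex with vertices in increasing order. Then dim K = 1 and the simplices of K are:

  0-simplices (2): a, b
  1-simplices (1): ab

Hence C_0 ≅ Z^2, C_1 ≅ Z^1.

The boundary map ∂_1: C_1 → C_0 maps an edge to its endpoints' difference, ∂[p,q] = q − p. For instance
  ∂ab = b − a.
As a 2×1 matrix over Z this has rank 1, with invariant factors (1).

From H_k ≅ ker(∂_k) / im(∂_{k+1}) we obtain:

  H_0: rank C_0 − rank ∂_1 = 2 − 1 = 1, and the invariant factors of ∂_1 are all 1, so H_0 ≅ Z.
  H_1: rank ker ∂_1 − rank ∂_2 = (1 − 1) − 0 = 0, and there is no ∂_2, so H_1 ≅ 0.

H_0 ≅ Z,  H_1 = 0.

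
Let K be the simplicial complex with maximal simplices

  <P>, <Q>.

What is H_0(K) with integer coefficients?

H_0 ≅ Z^2.

We work with the vertex ordering P < Q. The simplices of K, each written with vertices in increasing order, are:

  0-simplices (2): P, Q

Hence C_0 ≅ Z^2.

Reading off H_k = ker ∂_k / im ∂_{k+1}:

  H_0: rank C_0 − rank ∂_1 = 2 − 0 = 2, and there is no ∂_1, so H_0 = Z^2.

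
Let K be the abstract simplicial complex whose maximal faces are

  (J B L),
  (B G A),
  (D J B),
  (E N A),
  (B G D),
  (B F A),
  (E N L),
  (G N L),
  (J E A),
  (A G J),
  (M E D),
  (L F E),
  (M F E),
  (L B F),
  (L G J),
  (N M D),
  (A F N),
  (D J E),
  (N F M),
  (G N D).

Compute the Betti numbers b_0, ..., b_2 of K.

Take the total order A < B < D < E < F < G < J < L < M < N on the vertex set. Then K (dimension 2) consists of the simplices:

  0-simplices (10): A, B, D, E, F, G, J, L, M, N
  1-simplices (30): AB, AE, AF, AG, AJ, AN, BD, BF, BG, BJ, BL, DE, DG, DJ, DM, DN, EF, EJ, EL, EM, EN, FL, FM, FN, GJ, GL, GN, JL, LN, MN
  2-simplices (20): ABF, ABG, AEJ, AEN, AFN, AGJ, BDG, BDJ, BFL, BJL, DEJ, DEM, DGN, DMN, EFL, EFM, ELN, FMN, GJL, GLN

so the chain groups are C_0 ≅ Z^10, C_1 ≅ Z^30, C_2 ≅ Z^20.

∂_1: C_1 → C_0 sends each edge [p,q] (with p < q) to q − p. For instance
  ∂DN = N − D.
The 10×30 boundary matrix has rank 9 and Smith normal form diag(1,1,1,1,1,1,1,1,1).

∂_2: C_2 → C_1 sends each 2-simplex [p,q,r] to [q,r] − [p,r] + [p,q]. For instance
  ∂AEJ = EJ − AJ + AE,
  ∂EFM = FM − EM + EF.
The 30×20 boundary matrix has rank 20 and Smith normal form diag(1,1,1,1,1,1,1,1,1,1,1,1,1,1,1,1,1,1,1,2).

Now H_k = ker ∂_k / im ∂_{k+1}, so:

  H_0: rank C_0 − rank ∂_1 = 10 − 9 = 1, and the invariant factors of ∂_1 are all 1, so H_0 = Z.
  H_1: rank ker ∂_1 − rank ∂_2 = (30 − 9) − 20 = 1, and ∂_2 has invariant factor 2 > 1, so H_1 = Z ⊕ Z_2.
  H_2: rank ker ∂_2 − rank ∂_3 = (20 − 20) − 0 = 0, and there is no ∂_3, so H_2 = 0.

Hence the Betti numbers are b_0 = 1, b_1 = 1, b_2 = 0.

b_0 = 1, b_1 = 1, b_2 = 0.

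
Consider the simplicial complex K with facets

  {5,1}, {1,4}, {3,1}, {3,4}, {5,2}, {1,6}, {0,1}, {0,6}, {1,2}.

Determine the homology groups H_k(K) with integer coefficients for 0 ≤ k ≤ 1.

H_0 = Z,  H_1 = Z^3.

Order the vertices as 0 < 1 < 2 < 3 < 4 < 5 < 6. Listing each simplex with vertices in this order, K has dimension 1 with simplices:

  0-simplices (7): [0], [1], [2], [3], [4], [5], [6]
  1-simplices (9): [0,1], [0,6], [1,2], [1,3], [1,4], [1,5], [1,6], [2,5], [3,4]

Hence C_0 ≅ Z^7, C_1 ≅ Z^9.

The boundary map ∂_1: C_1 → C_0 sends each edge [p,q] (with p < q) to q − p. For instance
  ∂[1,5] = [5] − [1].
The 7×9 boundary matrix has rank 6 and Smith normal form diag(1,1,1,1,1,1).

Computing H_k = (kernel of ∂_k) / (image of ∂_{k+1}):

  H_0: rank C_0 − rank ∂_1 = 7 − 6 = 1, and the invariant factors of ∂_1 are all 1, so H_0 = Z.
  H_1: rank ker ∂_1 − rank ∂_2 = (9 − 6) − 0 = 3, and there is no ∂_2, so H_1 = Z^3.

(K is a triangulation of a wedge of 3 circles.)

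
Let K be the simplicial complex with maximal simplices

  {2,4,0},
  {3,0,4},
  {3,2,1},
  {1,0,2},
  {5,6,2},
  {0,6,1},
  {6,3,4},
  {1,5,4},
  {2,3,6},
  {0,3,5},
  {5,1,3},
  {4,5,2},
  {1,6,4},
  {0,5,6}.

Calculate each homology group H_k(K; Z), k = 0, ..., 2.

H_0 = Z,  H_1 = Z^2,  H_2 = Z.

Fix the vertex order 0 < 1 < 2 < 3 < 4 < 5 < 6 and write every simplex with vertices in increasing order. Then dim K = 2 and the simplices of K are:

  0-simplices (7): [0], [1], [2], [3], [4], [5], [6]
  1-simplices (21): [0,1], [0,2], [0,3], [0,4], [0,5], [0,6], [1,2], [1,3], [1,4], [1,5], [1,6], [2,3], [2,4], [2,5], [2,6], [3,4], [3,5], [3,6], [4,5], [4,6], [5,6]
  2-simplices (14): [0,1,2], [0,1,6], [0,2,4], [0,3,4], [0,3,5], [0,5,6], [1,2,3], [1,3,5], [1,4,5], [1,4,6], [2,3,6], [2,4,5], [2,5,6], [3,4,6]

so the chain groups are C_0 ≅ Z^7, C_1 ≅ Z^21, C_2 ≅ Z^14.

Boundary ∂_1: C_1 → C_0 sends each edge [p,q] (with p < q) to q − p.
The resulting 7×21 matrix has rank 6, and its Smith normal form has invariant factors (1,1,1,1,1,1).

Boundary ∂_2: C_2 → C_1 sends each 2-simplex [p,q,r] to [q,r] − [p,r] + [p,q]. For instance
  ∂[0,3,4] = [3,4] − [0,4] + [0,3],
  ∂[1,4,5] = [4,5] − [1,5] + [1,4].
The resulting 21×14 matrix has rank 13, and its Smith normal form has invariant factors (1,1,1,1,1,1,1,1,1,1,1,1,1).

Computing H_k = (kernel of ∂_k) / (image of ∂_{k+1}):

  H_0: rank C_0 − rank ∂_1 = 7 − 6 = 1, and the invariant factors of ∂_1 are all 1, so H_0 = Z.
  H_1: rank ker ∂_1 − rank ∂_2 = (21 − 6) − 13 = 2, and the invariant factors of ∂_2 are all 1, so H_1 = Z^2.
  H_2: rank ker ∂_2 − rank ∂_3 = (14 − 13) − 0 = 1, and there is no ∂_3, so H_2 = Z.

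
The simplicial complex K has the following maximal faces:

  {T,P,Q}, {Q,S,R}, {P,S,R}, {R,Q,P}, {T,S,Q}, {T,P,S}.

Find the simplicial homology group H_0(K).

H_0 = Z.

Take the total order P < Q < R < S < T on the vertex set. Then K (dimension 2) consists of the simplices:

  0-simplices (5): P, Q, R, S, T
  1-simplices (9): PQ, PR, PS, PT, QR, QS, QT, RS, ST
  2-simplices (6): PQR, PQT, PRS, PST, QRS, QST

giving chain groups C_0 ≅ Z^5, C_1 ≅ Z^9, C_2 ≅ Z^6.

The boundary map ∂_1: C_1 → C_0 sends each edge [p,q] (with p < q) to q − p.
As a 5×9 matrix over Z this has rank 4, with invariant factors (1,1,1,1).

∂_2: C_2 → C_1 maps a triangle to the signed sum of its edges. For instance
  ∂PQT = QT − PT + PQ,
  ∂QST = ST − QT + QS.
As a 9×6 matrix over Z this has rank 5, with invariant factors (1,1,1,1,1).

From H_k ≅ ker(∂_k) / im(∂_{k+1}) we obtain:

  H_0: rank C_0 − rank ∂_1 = 5 − 4 = 1, and the invariant factors of ∂_1 are all 1, so H_0 ≅ Z.

(K is a triangulation of the 2-sphere S^2.)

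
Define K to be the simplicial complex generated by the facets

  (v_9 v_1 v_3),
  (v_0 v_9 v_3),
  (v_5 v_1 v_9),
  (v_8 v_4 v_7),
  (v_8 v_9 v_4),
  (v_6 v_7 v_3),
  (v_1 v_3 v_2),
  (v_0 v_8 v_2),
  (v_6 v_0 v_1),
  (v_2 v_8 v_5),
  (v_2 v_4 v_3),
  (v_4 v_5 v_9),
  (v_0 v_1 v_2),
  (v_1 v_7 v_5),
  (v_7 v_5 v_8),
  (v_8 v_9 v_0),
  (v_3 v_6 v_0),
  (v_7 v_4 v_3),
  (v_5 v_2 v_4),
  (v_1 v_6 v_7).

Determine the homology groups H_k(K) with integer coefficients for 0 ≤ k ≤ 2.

K has 10 vertices, 30 edges, 20 triangles.
rank ∂_0 = 0, rank ∂_1 = 9 ⇒ b_0 = 10 − 0 − 9 = 1; all invariant factors of ∂_1 are 1 so no torsion. So H_0 ≅ Z.
rank ∂_1 = 9, rank ∂_2 = 20 ⇒ b_1 = 30 − 9 − 20 = 1; ∂_2 has invariant factor(s) [2] giving torsion. So H_1 ≅ Z ⊕ Z/2.
rank ∂_2 = 20, rank ∂_3 = 0 ⇒ b_2 = 20 − 20 − 0 = 0. So H_2 ≅ 0.

H_0 ≅ Z,  H_1 ≅ Z ⊕ Z/2,  H_2 = 0.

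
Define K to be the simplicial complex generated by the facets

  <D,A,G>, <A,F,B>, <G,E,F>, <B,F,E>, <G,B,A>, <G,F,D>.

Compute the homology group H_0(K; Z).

H_0 ≅ Z.

K has 6 vertices, 12 edges, 6 triangles.
rank ∂_0 = 0, rank ∂_1 = 5 ⇒ b_0 = 6 − 0 − 5 = 1; all invariant factors of ∂_1 are 1 so no torsion. So H_0 = Z.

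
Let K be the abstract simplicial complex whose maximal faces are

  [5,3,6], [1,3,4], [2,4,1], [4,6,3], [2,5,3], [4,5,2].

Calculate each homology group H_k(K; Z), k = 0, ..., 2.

Take the total order 1 < 2 < 3 < 4 < 5 < 6 on the vertex set. Then K (dimension 2) consists of the simplices:

  0-simplices (6): [1], [2], [3], [4], [5], [6]
  1-simplices (12): [1,2], [1,3], [1,4], [2,3], [2,4], [2,5], [3,4], [3,5], [3,6], [4,5], [4,6], [5,6]
  2-simplices (6): [1,2,4], [1,3,4], [2,3,5], [2,4,5], [3,4,6], [3,5,6]

giving chain groups C_0 ≅ Z^6, C_1 ≅ Z^12, C_2 ≅ Z^6.

Boundary ∂_1: C_1 → C_0 sends each edge [p,q] (with p < q) to q − p. For instance
  ∂[2,5] = [5] − [2].
The 6×12 boundary matrix has rank 5 and Smith normal form diag(1,1,1,1,1).

∂_2: C_2 → C_1 acts by ∂[p,q,r] = [q,r] − [p,r] + [p,q]. For instance
  ∂[1,3,4] = [3,4] − [1,4] + [1,3],
  ∂[3,4,6] = [4,6] − [3,6] + [3,4].
The resulting 12×6 matrix has rank 6, and its Smith normal form has invariant factors (1,1,1,1,1,1).

Computing H_k = (kernel of ∂_k) / (image of ∂_{k+1}):

  H_0: rank C_0 − rank ∂_1 = 6 − 5 = 1, and the invariant factors of ∂_1 are all 1, so H_0 = Z.
  H_1: rank ker ∂_1 − rank ∂_2 = (12 − 5) − 6 = 1, and the invariant factors of ∂_2 are all 1, so H_1 = Z.
  H_2: rank ker ∂_2 − rank ∂_3 = (6 − 6) − 0 = 0, and there is no ∂_3, so H_2 = 0.

H_0 ≅ Z,  H_1 ≅ Z,  H_2 = 0.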